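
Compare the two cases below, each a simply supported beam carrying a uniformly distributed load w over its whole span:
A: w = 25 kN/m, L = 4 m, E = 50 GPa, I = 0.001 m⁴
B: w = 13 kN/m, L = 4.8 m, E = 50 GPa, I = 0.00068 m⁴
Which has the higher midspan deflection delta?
Model: a simply supported beam carrying a uniformly distributed load w over its whole span, so delta = (5·w·L^4) / (384·E·I) (SI units).
  A: delta = (5 × 25000 × 4^4) / (384 × (5 × 10¹⁰) × 0.001) = 0.001667 m = 1.667 mm
  B: delta = (5 × 13000 × 4.8^4) / (384 × (5 × 10¹⁰) × 0.00068) = 0.002643 m = 2.643 mm
2.643 mm > 1.667 mm, so B is larger.
Final answer: B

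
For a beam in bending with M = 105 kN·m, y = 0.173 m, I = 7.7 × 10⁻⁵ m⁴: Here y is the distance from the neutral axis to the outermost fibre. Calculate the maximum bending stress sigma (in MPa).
Model: a beam in bending, so sigma = (M·y) / I.
Convert to SI units:
  M = 105 kN·m = 105000 N·m
Substitute:
  sigma = (105000 × 0.173) / (7.7 × 10⁻⁵)
  sigma = 2.359 × 10⁸ Pa
Convert: sigma = 2.359 × 10⁸ Pa = 235.9 MPa
Final answer: sigma = 235.9 MPa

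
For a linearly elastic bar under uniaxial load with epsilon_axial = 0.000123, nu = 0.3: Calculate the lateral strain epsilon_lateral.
Model: a linearly elastic bar under uniaxial load, so epsilon_lateral = -nu·epsilon_axial.
Substitute:
  epsilon_lateral = -(0.3 × 0.000123)
  epsilon_lateral = -3.69 × 10⁻⁵
Final answer: epsilon_lateral = -3.69 × 10⁻⁵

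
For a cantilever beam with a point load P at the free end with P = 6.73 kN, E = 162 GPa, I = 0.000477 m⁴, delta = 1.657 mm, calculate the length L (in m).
Model: a cantilever beam with a point load P at the free end, so delta = (P·L^3) / (3·E·I).
Solve for L: L = ((3·delta·E·I) / P)^(1/3).
Convert to SI units:
  P = 6.73 kN = 6730 N
  E = 162 GPa = 1.62 × 10¹¹ Pa
  delta = 1.657 mm = 0.001657 m
Substitute:
  L = ((3 × 0.001657 × (1.62 × 10¹¹) × 0.000477) / 6730)^(1/3)
  L = 3.85 m
Final answer: L = 3.85 m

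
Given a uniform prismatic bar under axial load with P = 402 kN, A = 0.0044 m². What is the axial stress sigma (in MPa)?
Model: a uniform prismatic bar under axial load, so sigma = P / A.
Convert to SI units:
  P = 402 kN = 402000 N
Substitute:
  sigma = 402000 / 0.0044
  sigma = 9.136 × 10⁷ Pa
Convert: sigma = 9.136 × 10⁷ Pa = 91.36 MPa
Final answer: sigma = 91.36 MPa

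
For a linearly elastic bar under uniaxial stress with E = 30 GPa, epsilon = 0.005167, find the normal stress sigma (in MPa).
Model: a linearly elastic bar under uniaxial stress, so epsilon = sigma / E.
Solve for sigma: sigma = epsilon·E.
Convert to SI units:
  E = 30 GPa = 3 × 10¹⁰ Pa
Substitute:
  sigma = 0.005167 × (3 × 10¹⁰)
  sigma = 1.55 × 10⁸ Pa
Convert: sigma = 1.55 × 10⁸ Pa = 155 MPa
Final answer: sigma = 155 MPa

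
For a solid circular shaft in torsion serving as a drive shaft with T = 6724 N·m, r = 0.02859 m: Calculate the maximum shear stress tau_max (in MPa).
Model: a solid circular shaft in torsion, so tau_max = (2·T) / (π·r^3).
Substitute:
  tau_max = (2 × 6724) / (π × 0.02859^3)
  tau_max = 1.832 × 10⁸ Pa
Convert: tau_max = 1.832 × 10⁸ Pa = 183.2 MPa
Final answer: tau_max = 183.2 MPa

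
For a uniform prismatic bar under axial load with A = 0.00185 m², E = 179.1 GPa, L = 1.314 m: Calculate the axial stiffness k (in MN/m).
Model: a uniform prismatic bar under axial load, so k = (A·E) / L.
Convert to SI units:
  E = 179.1 GPa = 1.791 × 10¹¹ Pa
Substitute:
  k = (0.00185 × (1.791 × 10¹¹)) / 1.314
  k = 2.522 × 10⁸ N/m
Convert: k = 2.522 × 10⁸ N/m = 252.2 MN/m
Final answer: k = 252.2 MN/m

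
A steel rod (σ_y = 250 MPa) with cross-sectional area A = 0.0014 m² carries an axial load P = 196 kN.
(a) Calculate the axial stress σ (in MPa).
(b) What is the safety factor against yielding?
(a) Axial stress σ = P/A. Convert P = 196 kN = 196000 N.
  σ = 196000 / 0.0014 = 1.4 × 10⁸ Pa = 140 MPa
(b) Safety factor SF = σ_y/σ = 250 / 140 = 1.786
Final answer: (a) σ = 140 MPa, (b) SF = 1.786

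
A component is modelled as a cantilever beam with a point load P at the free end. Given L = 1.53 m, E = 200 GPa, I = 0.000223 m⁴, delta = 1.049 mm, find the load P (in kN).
Model: a cantilever beam with a point load P at the free end, so delta = (P·L^3) / (3·E·I).
Solve for P: P = (3·delta·E·I) / L^3.
Convert to SI units:
  E = 200 GPa = 2 × 10¹¹ Pa
  delta = 1.049 mm = 0.001049 m
Substitute:
  P = (3 × 0.001049 × (2 × 10¹¹) × 0.000223) / 1.53^3
  P = 39190 N
Convert: P = 39190 N = 39.19 kN
Final answer: P = 39.19 kN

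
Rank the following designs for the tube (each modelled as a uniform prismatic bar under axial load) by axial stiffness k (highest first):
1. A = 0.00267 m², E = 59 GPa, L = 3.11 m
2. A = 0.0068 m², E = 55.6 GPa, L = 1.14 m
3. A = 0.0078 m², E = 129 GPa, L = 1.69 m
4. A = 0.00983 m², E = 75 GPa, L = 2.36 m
Model: a uniform prismatic bar under axial load, so k = (A·E) / L (SI units).
  Case 1: k = (0.00267 × (5.9 × 10¹⁰)) / 3.11 = 5.065 × 10⁷ N/m = 50.65 MN/m
  Case 2: k = (0.0068 × (5.56 × 10¹⁰)) / 1.14 = 3.316 × 10⁸ N/m = 331.6 MN/m
  Case 3: k = (0.0078 × (1.29 × 10¹¹)) / 1.69 = 5.954 × 10⁸ N/m = 595.4 MN/m
  Case 4: k = (0.00983 × (7.5 × 10¹⁰)) / 2.36 = 3.124 × 10⁸ N/m = 312.4 MN/m
Ordering: 595.4 MN/m (case 3) > 331.6 MN/m (case 2) > 312.4 MN/m (case 4) > 50.65 MN/m (case 1)
Final answer: 3, 2, 4, 1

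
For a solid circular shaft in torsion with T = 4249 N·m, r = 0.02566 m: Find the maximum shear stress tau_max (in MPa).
Model: a solid circular shaft in torsion, so tau_max = (2·T) / (π·r^3).
Substitute:
  tau_max = (2 × 4249) / (π × 0.02566^3)
  tau_max = 1.601 × 10⁸ Pa
Convert: tau_max = 1.601 × 10⁸ Pa = 160.1 MPa
Final answer: tau_max = 160.1 MPa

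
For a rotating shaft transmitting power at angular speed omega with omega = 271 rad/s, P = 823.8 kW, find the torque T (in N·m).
Model: a rotating shaft transmitting power at angular speed omega, so P = T·omega.
Solve for T: T = P / omega.
Convert to SI units:
  P = 823.8 kW = 823800 W
Substitute:
  T = 823800 / 271
  T = 3040 N·m
Final answer: T = 3040 N·m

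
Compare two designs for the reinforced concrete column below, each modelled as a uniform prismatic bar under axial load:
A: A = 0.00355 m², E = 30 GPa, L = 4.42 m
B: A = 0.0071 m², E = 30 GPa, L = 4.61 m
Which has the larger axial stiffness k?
Model: a uniform prismatic bar under axial load, so k = (A·E) / L (SI units).
  A: k = (0.00355 × (3 × 10¹⁰)) / 4.42 = 2.41 × 10⁷ N/m = 24.1 MN/m
  B: k = (0.0071 × (3 × 10¹⁰)) / 4.61 = 4.62 × 10⁷ N/m = 46.2 MN/m
46.2 MN/m > 24.1 MN/m, so B is larger.
Final answer: B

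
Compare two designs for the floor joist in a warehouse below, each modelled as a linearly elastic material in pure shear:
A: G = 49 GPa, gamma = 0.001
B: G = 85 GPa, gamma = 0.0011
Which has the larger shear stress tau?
Model: a linearly elastic material in pure shear, so tau = G·gamma (SI units).
  A: tau = (4.9 × 10¹⁰) × 0.001 = 4.9 × 10⁷ Pa = 49 MPa
  B: tau = (8.5 × 10¹⁰) × 0.0011 = 9.35 × 10⁷ Pa = 93.5 MPa
93.5 MPa > 49 MPa, so B is larger.
Final answer: B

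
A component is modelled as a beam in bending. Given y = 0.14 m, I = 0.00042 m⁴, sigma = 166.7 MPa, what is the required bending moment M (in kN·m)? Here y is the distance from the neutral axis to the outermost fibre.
Model: a beam in bending, so sigma = (M·y) / I.
Solve for M: M = (sigma·I) / y.
Convert to SI units:
  sigma = 166.7 MPa = 1.667 × 10⁸ Pa
Substitute:
  M = ((1.667 × 10⁸) × 0.00042) / 0.14
  M = 500100 N·m
Convert: M = 500100 N·m = 500.1 kN·m
Final answer: M = 500.1 kN·m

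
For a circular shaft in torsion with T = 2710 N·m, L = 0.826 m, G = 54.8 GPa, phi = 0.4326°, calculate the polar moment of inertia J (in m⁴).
Model: a circular shaft in torsion, so phi = (T·L) / (G·J).
Solve for J: J = (T·L) / (phi·G).
Convert to SI units:
  G = 54.8 GPa = 5.48 × 10¹⁰ Pa
  phi = 0.4326° = 0.00755 rad
Substitute:
  J = (2710 × 0.826) / (0.00755 × (5.48 × 10¹⁰))
  J = 5.41 × 10⁻⁶ m⁴
Final answer: J = 5.41 × 10⁻⁶ m⁴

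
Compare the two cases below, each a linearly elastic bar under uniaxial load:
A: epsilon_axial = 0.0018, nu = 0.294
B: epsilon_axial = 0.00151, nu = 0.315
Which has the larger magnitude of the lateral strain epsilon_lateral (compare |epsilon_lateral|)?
Model: a linearly elastic bar under uniaxial load, so epsilon_lateral = -nu·epsilon_axial (SI units).
  A: epsilon_lateral = -(0.294 × 0.0018) = -0.0005292
  B: epsilon_lateral = -(0.315 × 0.00151) = -0.0004757
|epsilon_lateral|: A = 0.0005292, B = 0.0004757, so A is larger in magnitude.
Final answer: A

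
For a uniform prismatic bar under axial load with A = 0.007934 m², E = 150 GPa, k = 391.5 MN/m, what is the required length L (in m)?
Model: a uniform prismatic bar under axial load, so k = (A·E) / L.
Solve for L: L = (A·E) / k.
Convert to SI units:
  E = 150 GPa = 1.5 × 10¹¹ Pa
  k = 391.5 MN/m = 3.915 × 10⁸ N/m
Substitute:
  L = (0.007934 × (1.5 × 10¹¹)) / (3.915 × 10⁸)
  L = 3.04 m
Final answer: L = 3.04 m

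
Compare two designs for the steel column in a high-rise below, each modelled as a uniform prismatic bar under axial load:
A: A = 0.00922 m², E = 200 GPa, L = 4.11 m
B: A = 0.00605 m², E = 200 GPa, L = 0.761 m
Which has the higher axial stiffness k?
Model: a uniform prismatic bar under axial load, so k = (A·E) / L (SI units).
  A: k = (0.00922 × (2 × 10¹¹)) / 4.11 = 4.487 × 10⁸ N/m = 448.7 MN/m
  B: k = (0.00605 × (2 × 10¹¹)) / 0.761 = 1.59 × 10⁹ N/m = 1590 MN/m
1590 MN/m > 448.7 MN/m, so B is larger.
Final answer: B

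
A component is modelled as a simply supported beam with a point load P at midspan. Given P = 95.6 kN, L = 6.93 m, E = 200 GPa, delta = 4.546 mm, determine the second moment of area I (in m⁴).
Model: a simply supported beam with a point load P at midspan, so delta = (P·L^3) / (48·E·I).
Solve for I: I = (P·L^3) / (48·delta·E).
Convert to SI units:
  P = 95.6 kN = 95600 N
  E = 200 GPa = 2 × 10¹¹ Pa
  delta = 4.546 mm = 0.004546 m
Substitute:
  I = (95600 × 6.93^3) / (48 × 0.004546 × (2 × 10¹¹))
  I = 0.000729 m⁴
Final answer: I = 0.000729 m⁴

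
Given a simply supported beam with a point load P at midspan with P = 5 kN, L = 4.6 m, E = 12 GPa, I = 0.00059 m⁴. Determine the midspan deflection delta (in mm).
Model: a simply supported beam with a point load P at midspan, so delta = (P·L^3) / (48·E·I).
Convert to SI units:
  P = 5 kN = 5000 N
  E = 12 GPa = 1.2 × 10¹⁰ Pa
Substitute:
  delta = (5000 × 4.6^3) / (48 × (1.2 × 10¹⁰) × 0.00059)
  delta = 0.001432 m
Convert: delta = 0.001432 m = 1.432 mm
Final answer: delta = 1.432 mm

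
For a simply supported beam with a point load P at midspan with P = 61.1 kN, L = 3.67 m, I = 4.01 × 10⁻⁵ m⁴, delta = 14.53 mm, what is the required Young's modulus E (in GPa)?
Model: a simply supported beam with a point load P at midspan, so delta = (P·L^3) / (48·E·I).
Solve for E: E = (P·L^3) / (48·delta·I).
Convert to SI units:
  P = 61.1 kN = 61100 N
  delta = 14.53 mm = 0.01453 m
Substitute:
  E = (61100 × 3.67^3) / (48 × 0.01453 × (4.01 × 10⁻⁵))
  E = 1.08 × 10¹¹ Pa
Convert: E = 1.08 × 10¹¹ Pa = 108 GPa
Final answer: E = 108 GPa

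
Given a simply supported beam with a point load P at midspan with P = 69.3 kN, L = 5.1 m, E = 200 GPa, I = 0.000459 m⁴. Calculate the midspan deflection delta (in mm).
Model: a simply supported beam with a point load P at midspan, so delta = (P·L^3) / (48·E·I).
Convert to SI units:
  P = 69.3 kN = 69300 N
  E = 200 GPa = 2 × 10¹¹ Pa
Substitute:
  delta = (69300 × 5.1^3) / (48 × (2 × 10¹¹) × 0.000459)
  delta = 0.002086 m
Convert: delta = 0.002086 m = 2.086 mm
Final answer: delta = 2.086 mm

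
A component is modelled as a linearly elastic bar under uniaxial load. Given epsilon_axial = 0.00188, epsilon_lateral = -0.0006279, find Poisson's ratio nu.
Model: a linearly elastic bar under uniaxial load, so epsilon_lateral = -nu·epsilon_axial.
Solve for nu: nu = -epsilon_lateral / epsilon_axial.
Substitute:
  nu = -(-0.0006279) / 0.00188
  nu = 0.334
Final answer: nu = 0.334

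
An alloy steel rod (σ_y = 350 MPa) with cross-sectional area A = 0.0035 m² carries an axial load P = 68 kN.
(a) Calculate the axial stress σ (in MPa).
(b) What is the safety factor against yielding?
(a) Axial stress σ = P/A. Convert P = 68 kN = 68000 N.
  σ = 68000 / 0.0035 = 1.943 × 10⁷ Pa = 19.43 MPa
(b) Safety factor SF = σ_y/σ = 350 / 19.43 = 18.01
Final answer: (a) σ = 19.43 MPa, (b) SF = 18.01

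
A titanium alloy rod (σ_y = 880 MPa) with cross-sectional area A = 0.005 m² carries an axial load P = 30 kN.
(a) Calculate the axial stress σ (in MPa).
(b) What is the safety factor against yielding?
(a) Axial stress σ = P/A. Convert P = 30 kN = 30000 N.
  σ = 30000 / 0.005 = 6 × 10⁶ Pa = 6 MPa
(b) Safety factor SF = σ_y/σ = 880 / 6 = 146.7
Final answer: (a) σ = 6 MPa, (b) SF = 146.7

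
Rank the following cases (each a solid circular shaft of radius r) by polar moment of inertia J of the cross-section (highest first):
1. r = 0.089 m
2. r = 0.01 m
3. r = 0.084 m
Model: a solid circular shaft of radius r, so J = (π·r^4) / 2 (SI units).
  Case 1: J = (π × 0.089^4) / 2 = 9.856 × 10⁻⁵ m⁴
  Case 2: J = (π × 0.01^4) / 2 = 1.571 × 10⁻⁸ m⁴
  Case 3: J = (π × 0.084^4) / 2 = 7.821 × 10⁻⁵ m⁴
Ordering: 9.856 × 10⁻⁵ m⁴ (case 1) > 7.821 × 10⁻⁵ m⁴ (case 3) > 1.571 × 10⁻⁸ m⁴ (case 2)
Final answer: 1, 3, 2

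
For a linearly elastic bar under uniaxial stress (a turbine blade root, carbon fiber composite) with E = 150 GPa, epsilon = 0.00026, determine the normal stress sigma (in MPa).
Model: a linearly elastic bar under uniaxial stress, so epsilon = sigma / E.
Solve for sigma: sigma = epsilon·E.
Convert to SI units:
  E = 150 GPa = 1.5 × 10¹¹ Pa
Substitute:
  sigma = 0.00026 × (1.5 × 10¹¹)
  sigma = 3.9 × 10⁷ Pa
Convert: sigma = 3.9 × 10⁷ Pa = 39 MPa
Final answer: sigma = 39 MPa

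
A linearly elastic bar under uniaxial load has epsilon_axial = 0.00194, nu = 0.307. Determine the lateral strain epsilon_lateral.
Model: a linearly elastic bar under uniaxial load, so epsilon_lateral = -nu·epsilon_axial.
Substitute:
  epsilon_lateral = -(0.307 × 0.00194)
  epsilon_lateral = -0.0005956
Final answer: epsilon_lateral = -0.0005956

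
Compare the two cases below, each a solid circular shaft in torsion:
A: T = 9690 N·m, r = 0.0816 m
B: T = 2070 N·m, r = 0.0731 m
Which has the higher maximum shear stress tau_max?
Model: a solid circular shaft in torsion, so tau_max = (2·T) / (π·r^3) (SI units).
  A: tau_max = (2 × 9690) / (π × 0.0816^3) = 1.135 × 10⁷ Pa = 11.35 MPa
  B: tau_max = (2 × 2070) / (π × 0.0731^3) = 3.374 × 10⁶ Pa = 3.374 MPa
11.35 MPa > 3.374 MPa, so A is larger.
Final answer: A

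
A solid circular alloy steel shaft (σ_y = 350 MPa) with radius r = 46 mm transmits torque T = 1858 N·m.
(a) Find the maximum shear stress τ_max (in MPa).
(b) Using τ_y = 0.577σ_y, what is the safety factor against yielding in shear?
(a) For a solid circular shaft, τ_max = T·r/J with J = π·r^4/2, i.e. τ_max = 2·T / (π·r^3). Convert r = 46 mm = 0.046 m.
  τ_max = (2 × 1858) / (π × 0.046^3) = 1.215 × 10⁷ Pa = 12.15 MPa
(b) τ_y = 0.577 × 350 = 201.95 MPa
  SF = τ_y/τ_max = 201.95 / 12.15 = 16.62
Final answer: (a) τ_max = 12.15 MPa, (b) SF = 16.62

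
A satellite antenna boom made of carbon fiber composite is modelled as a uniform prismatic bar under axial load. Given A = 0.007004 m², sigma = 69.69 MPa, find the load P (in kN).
Model: a uniform prismatic bar under axial load, so sigma = P / A.
Solve for P: P = sigma·A.
Convert to SI units:
  sigma = 69.69 MPa = 6.969 × 10⁷ Pa
Substitute:
  P = (6.969 × 10⁷) × 0.007004
  P = 488100 N
Convert: P = 488100 N = 488.1 kN
Final answer: P = 488.1 kN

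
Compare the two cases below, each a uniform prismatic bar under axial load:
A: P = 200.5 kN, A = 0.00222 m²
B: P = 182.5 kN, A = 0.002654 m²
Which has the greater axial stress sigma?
Model: a uniform prismatic bar under axial load, so sigma = P / A (SI units).
  A: sigma = 200500 / 0.00222 = 9.032 × 10⁷ Pa = 90.32 MPa
  B: sigma = 182500 / 0.002654 = 6.876 × 10⁷ Pa = 68.76 MPa
90.32 MPa > 68.76 MPa, so A is larger.
Final answer: A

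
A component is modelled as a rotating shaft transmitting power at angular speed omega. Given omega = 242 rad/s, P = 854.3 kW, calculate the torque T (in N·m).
Model: a rotating shaft transmitting power at angular speed omega, so P = T·omega.
Solve for T: T = P / omega.
Convert to SI units:
  P = 854.3 kW = 854300 W
Substitute:
  T = 854300 / 242
  T = 3530 N·m
Final answer: T = 3530 N·m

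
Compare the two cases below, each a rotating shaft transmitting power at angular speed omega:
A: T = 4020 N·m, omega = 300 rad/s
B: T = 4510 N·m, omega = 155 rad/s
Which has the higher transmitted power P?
Model: a rotating shaft transmitting power at angular speed omega, so P = T·omega (SI units).
  A: P = 4020 × 300 = 1.206 × 10⁶ W = 1206 kW
  B: P = 4510 × 155 = 699000 W = 699 kW
1206 kW > 699 kW, so A is larger.
Final answer: A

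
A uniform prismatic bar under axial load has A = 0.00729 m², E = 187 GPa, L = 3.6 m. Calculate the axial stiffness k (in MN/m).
Model: a uniform prismatic bar under axial load, so k = (A·E) / L.
Convert to SI units:
  E = 187 GPa = 1.87 × 10¹¹ Pa
Substitute:
  k = (0.00729 × (1.87 × 10¹¹)) / 3.6
  k = 3.787 × 10⁸ N/m
Convert: k = 3.787 × 10⁸ N/m = 378.7 MN/m
Final answer: k = 378.7 MN/m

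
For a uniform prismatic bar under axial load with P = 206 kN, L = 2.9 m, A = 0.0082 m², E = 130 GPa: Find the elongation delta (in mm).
Model: a uniform prismatic bar under axial load, so delta = (P·L) / (A·E).
Convert to SI units:
  P = 206 kN = 206000 N
  E = 130 GPa = 1.3 × 10¹¹ Pa
Substitute:
  delta = (206000 × 2.9) / (0.0082 × (1.3 × 10¹¹))
  delta = 0.0005604 m
Convert: delta = 0.0005604 m = 0.5604 mm
Final answer: delta = 0.5604 mm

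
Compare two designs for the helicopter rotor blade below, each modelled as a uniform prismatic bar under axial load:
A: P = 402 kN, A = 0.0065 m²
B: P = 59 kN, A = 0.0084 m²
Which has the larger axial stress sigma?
Model: a uniform prismatic bar under axial load, so sigma = P / A (SI units).
  A: sigma = 402000 / 0.0065 = 6.185 × 10⁷ Pa = 61.85 MPa
  B: sigma = 59000 / 0.0084 = 7.024 × 10⁶ Pa = 7.024 MPa
61.85 MPa > 7.024 MPa, so A is larger.
Final answer: A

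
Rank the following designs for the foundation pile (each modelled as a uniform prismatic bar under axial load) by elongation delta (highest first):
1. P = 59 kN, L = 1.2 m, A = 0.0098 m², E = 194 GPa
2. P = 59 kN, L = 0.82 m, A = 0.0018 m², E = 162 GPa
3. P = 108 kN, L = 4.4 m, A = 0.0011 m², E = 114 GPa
Model: a uniform prismatic bar under axial load, so delta = (P·L) / (A·E) (SI units).
  Case 1: delta = (59000 × 1.2) / (0.0098 × (1.94 × 10¹¹)) = 3.724 × 10⁻⁵ m = 0.03724 mm
  Case 2: delta = (59000 × 0.82) / (0.0018 × (1.62 × 10¹¹)) = 0.0001659 m = 0.1659 mm
  Case 3: delta = (108000 × 4.4) / (0.0011 × (1.14 × 10¹¹)) = 0.003789 m = 3.789 mm
Ordering: 3.789 mm (case 3) > 0.1659 mm (case 2) > 0.03724 mm (case 1)
Final answer: 3, 2, 1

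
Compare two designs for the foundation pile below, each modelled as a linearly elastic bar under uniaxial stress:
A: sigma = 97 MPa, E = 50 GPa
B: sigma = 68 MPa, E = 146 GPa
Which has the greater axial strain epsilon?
Model: a linearly elastic bar under uniaxial stress, so epsilon = sigma / E (SI units).
  A: epsilon = (9.7 × 10⁷) / (5 × 10¹⁰) = 0.00194
  B: epsilon = (6.8 × 10⁷) / (1.46 × 10¹¹) = 0.0004658
0.00194 > 0.0004658, so A is larger.
Final answer: A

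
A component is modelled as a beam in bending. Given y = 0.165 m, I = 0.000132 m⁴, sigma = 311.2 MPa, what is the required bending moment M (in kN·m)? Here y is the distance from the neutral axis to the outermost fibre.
Model: a beam in bending, so sigma = (M·y) / I.
Solve for M: M = (sigma·I) / y.
Convert to SI units:
  sigma = 311.2 MPa = 3.112 × 10⁸ Pa
Substitute:
  M = ((3.112 × 10⁸) × 0.000132) / 0.165
  M = 249000 N·m
Convert: M = 249000 N·m = 249 kN·m
Final answer: M = 249 kN·m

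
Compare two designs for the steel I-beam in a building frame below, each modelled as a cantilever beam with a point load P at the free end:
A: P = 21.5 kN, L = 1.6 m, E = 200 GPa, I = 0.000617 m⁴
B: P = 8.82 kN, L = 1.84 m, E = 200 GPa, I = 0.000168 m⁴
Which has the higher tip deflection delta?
Model: a cantilever beam with a point load P at the free end, so delta = (P·L^3) / (3·E·I) (SI units).
  A: delta = (21500 × 1.6^3) / (3 × (2 × 10¹¹) × 0.000617) = 0.0002379 m = 0.2379 mm
  B: delta = (8820 × 1.84^3) / (3 × (2 × 10¹¹) × 0.000168) = 0.0005451 m = 0.5451 mm
0.5451 mm > 0.2379 mm, so B is larger.
Final answer: B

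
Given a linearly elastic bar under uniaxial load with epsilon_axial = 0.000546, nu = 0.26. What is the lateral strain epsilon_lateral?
Model: a linearly elastic bar under uniaxial load, so epsilon_lateral = -nu·epsilon_axial.
Substitute:
  epsilon_lateral = -(0.26 × 0.000546)
  epsilon_lateral = -0.000142
Final answer: epsilon_lateral = -0.000142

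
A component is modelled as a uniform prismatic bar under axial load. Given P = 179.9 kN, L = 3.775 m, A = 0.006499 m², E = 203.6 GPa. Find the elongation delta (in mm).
Model: a uniform prismatic bar under axial load, so delta = (P·L) / (A·E).
Convert to SI units:
  P = 179.9 kN = 179900 N
  E = 203.6 GPa = 2.036 × 10¹¹ Pa
Substitute:
  delta = (179900 × 3.775) / (0.006499 × (2.036 × 10¹¹))
  delta = 0.0005132 m
Convert: delta = 0.0005132 m = 0.5132 mm
Final answer: delta = 0.5132 mm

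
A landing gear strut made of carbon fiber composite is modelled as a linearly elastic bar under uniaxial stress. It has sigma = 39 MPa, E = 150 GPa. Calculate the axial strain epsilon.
Model: a linearly elastic bar under uniaxial stress, so epsilon = sigma / E.
Convert to SI units:
  sigma = 39 MPa = 3.9 × 10⁷ Pa
  E = 150 GPa = 1.5 × 10¹¹ Pa
Substitute:
  epsilon = (3.9 × 10⁷) / (1.5 × 10¹¹)
  epsilon = 0.00026
Final answer: epsilon = 0.00026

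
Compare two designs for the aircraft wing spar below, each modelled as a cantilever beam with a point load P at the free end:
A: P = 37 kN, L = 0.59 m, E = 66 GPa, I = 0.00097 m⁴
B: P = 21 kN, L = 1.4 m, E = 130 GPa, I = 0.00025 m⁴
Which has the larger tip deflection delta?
Model: a cantilever beam with a point load P at the free end, so delta = (P·L^3) / (3·E·I) (SI units).
  A: delta = (37000 × 0.59^3) / (3 × (6.6 × 10¹⁰) × 0.00097) = 3.957 × 10⁻⁵ m = 0.03957 mm
  B: delta = (21000 × 1.4^3) / (3 × (1.3 × 10¹¹) × 0.00025) = 0.000591 m = 0.591 mm
0.591 mm > 0.03957 mm, so B is larger.
Final answer: B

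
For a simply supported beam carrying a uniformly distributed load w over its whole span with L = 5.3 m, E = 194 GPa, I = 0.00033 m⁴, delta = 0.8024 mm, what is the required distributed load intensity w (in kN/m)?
Model: a simply supported beam carrying a uniformly distributed load w over its whole span, so delta = (5·w·L^4) / (384·E·I).
Solve for w: w = (384·delta·E·I) / (5·L^4).
Convert to SI units:
  E = 194 GPa = 1.94 × 10¹¹ Pa
  delta = 0.8024 mm = 0.0008024 m
Substitute:
  w = (384 × 0.0008024 × (1.94 × 10¹¹) × 0.00033) / (5 × 5.3^4)
  w = 5000 N/m
Convert: w = 5000 N/m = 5 kN/m
Final answer: w = 5 kN/m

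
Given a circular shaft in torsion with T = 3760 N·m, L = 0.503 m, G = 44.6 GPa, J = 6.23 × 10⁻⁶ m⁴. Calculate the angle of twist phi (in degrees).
Model: a circular shaft in torsion, so phi = (T·L) / (G·J).
Convert to SI units:
  G = 44.6 GPa = 4.46 × 10¹⁰ Pa
Substitute:
  phi = (3760 × 0.503) / ((4.46 × 10¹⁰) × (6.23 × 10⁻⁶))
  phi = 0.006807 rad
Convert to degrees: phi = 0.006807 × 180/π = 0.39°
Final answer: phi = 0.39°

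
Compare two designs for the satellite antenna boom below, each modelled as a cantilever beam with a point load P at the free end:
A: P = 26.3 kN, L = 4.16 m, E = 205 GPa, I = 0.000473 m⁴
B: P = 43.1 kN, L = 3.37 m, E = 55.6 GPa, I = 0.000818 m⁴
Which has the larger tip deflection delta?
Model: a cantilever beam with a point load P at the free end, so delta = (P·L^3) / (3·E·I) (SI units).
  A: delta = (26300 × 4.16^3) / (3 × (2.05 × 10¹¹) × 0.000473) = 0.006509 m = 6.509 mm
  B: delta = (43100 × 3.37^3) / (3 × (5.56 × 10¹⁰) × 0.000818) = 0.01209 m = 12.09 mm
12.09 mm > 6.509 mm, so B is larger.
Final answer: B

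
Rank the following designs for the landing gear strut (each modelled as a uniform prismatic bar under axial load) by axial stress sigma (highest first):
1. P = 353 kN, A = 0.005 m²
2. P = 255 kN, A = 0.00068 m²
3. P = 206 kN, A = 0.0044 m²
Model: a uniform prismatic bar under axial load, so sigma = P / A (SI units).
  Case 1: sigma = 353000 / 0.005 = 7.06 × 10⁷ Pa = 70.6 MPa
  Case 2: sigma = 255000 / 0.00068 = 3.75 × 10⁸ Pa = 375 MPa
  Case 3: sigma = 206000 / 0.0044 = 4.682 × 10⁷ Pa = 46.82 MPa
Ordering: 375 MPa (case 2) > 70.6 MPa (case 1) > 46.82 MPa (case 3)
Final answer: 2, 1, 3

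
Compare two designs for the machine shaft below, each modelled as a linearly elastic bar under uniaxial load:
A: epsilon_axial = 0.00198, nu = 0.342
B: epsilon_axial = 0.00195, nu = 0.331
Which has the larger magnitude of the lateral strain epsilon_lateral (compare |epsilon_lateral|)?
Model: a linearly elastic bar under uniaxial load, so epsilon_lateral = -nu·epsilon_axial (SI units).
  A: epsilon_lateral = -(0.342 × 0.00198) = -0.0006772
  B: epsilon_lateral = -(0.331 × 0.00195) = -0.0006454
|epsilon_lateral|: A = 0.0006772, B = 0.0006454, so A is larger in magnitude.
Final answer: A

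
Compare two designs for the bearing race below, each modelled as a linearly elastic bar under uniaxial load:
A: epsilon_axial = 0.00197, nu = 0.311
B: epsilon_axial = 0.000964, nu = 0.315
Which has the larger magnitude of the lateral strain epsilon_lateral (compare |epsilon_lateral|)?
Model: a linearly elastic bar under uniaxial load, so epsilon_lateral = -nu·epsilon_axial (SI units).
  A: epsilon_lateral = -(0.311 × 0.00197) = -0.0006127
  B: epsilon_lateral = -(0.315 × 0.000964) = -0.0003037
|epsilon_lateral|: A = 0.0006127, B = 0.0003037, so A is larger in magnitude.
Final answer: A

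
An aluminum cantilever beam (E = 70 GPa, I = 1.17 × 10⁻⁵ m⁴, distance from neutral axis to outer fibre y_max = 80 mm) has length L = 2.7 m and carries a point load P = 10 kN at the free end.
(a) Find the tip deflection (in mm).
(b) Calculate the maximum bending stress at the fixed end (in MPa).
(a) Tip deflection of a cantilever with an end point load: δ = P·L^3 / (3·E·I). Convert P = 10 kN = 10000 N, E = 70 GPa = 7 × 10¹⁰ Pa.
  δ = (10000 × 2.7^3) / (3 × (7 × 10¹⁰) × (1.17 × 10⁻⁵)) = 0.08011 m = 80.11 mm
(b) Maximum bending moment at the fixed end: M = P·L = 10000 × 2.7 = 27000 N·m. Convert y_max = 80 mm = 0.08 m.
  σ = M·y_max / I = (27000 × 0.08) / (1.17 × 10⁻⁵) = 1.846 × 10⁸ Pa = 184.6 MPa
Final answer: (a) δ = 80.11 mm, (b) σ = 184.6 MPa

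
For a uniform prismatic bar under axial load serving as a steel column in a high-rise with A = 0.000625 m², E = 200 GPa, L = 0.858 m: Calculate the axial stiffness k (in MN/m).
Model: a uniform prismatic bar under axial load, so k = (A·E) / L.
Convert to SI units:
  E = 200 GPa = 2 × 10¹¹ Pa
Substitute:
  k = (0.000625 × (2 × 10¹¹)) / 0.858
  k = 1.457 × 10⁸ N/m
Convert: k = 1.457 × 10⁸ N/m = 145.7 MN/m
Final answer: k = 145.7 MN/m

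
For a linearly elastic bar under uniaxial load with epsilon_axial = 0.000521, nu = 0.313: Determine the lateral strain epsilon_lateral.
Model: a linearly elastic bar under uniaxial load, so epsilon_lateral = -nu·epsilon_axial.
Substitute:
  epsilon_lateral = -(0.313 × 0.000521)
  epsilon_lateral = -0.0001631
Final answer: epsilon_lateral = -0.0001631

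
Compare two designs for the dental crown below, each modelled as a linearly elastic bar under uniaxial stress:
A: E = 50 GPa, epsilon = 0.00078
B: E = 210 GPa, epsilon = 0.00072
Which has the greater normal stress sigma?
Model: a linearly elastic bar under uniaxial stress, so sigma = E·epsilon (SI units).
  A: sigma = (5 × 10¹⁰) × 0.00078 = 3.9 × 10⁷ Pa = 39 MPa
  B: sigma = (2.1 × 10¹¹) × 0.00072 = 1.512 × 10⁸ Pa = 151.2 MPa
151.2 MPa > 39 MPa, so B is larger.
Final answer: B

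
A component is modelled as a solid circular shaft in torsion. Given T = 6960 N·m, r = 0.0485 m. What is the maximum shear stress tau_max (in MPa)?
Model: a solid circular shaft in torsion, so tau_max = (2·T) / (π·r^3).
Substitute:
  tau_max = (2 × 6960) / (π × 0.0485^3)
  tau_max = 3.884 × 10⁷ Pa
Convert: tau_max = 3.884 × 10⁷ Pa = 38.84 MPa
Final answer: tau_max = 38.84 MPa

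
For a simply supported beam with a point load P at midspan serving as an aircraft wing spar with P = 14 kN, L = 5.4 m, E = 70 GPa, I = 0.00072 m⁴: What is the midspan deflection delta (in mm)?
Model: a simply supported beam with a point load P at midspan, so delta = (P·L^3) / (48·E·I).
Convert to SI units:
  P = 14 kN = 14000 N
  E = 70 GPa = 7 × 10¹⁰ Pa
Substitute:
  delta = (14000 × 5.4^3) / (48 × (7 × 10¹⁰) × 0.00072)
  delta = 0.0009113 m
Convert: delta = 0.0009113 m = 0.9113 mm
Final answer: delta = 0.9113 mm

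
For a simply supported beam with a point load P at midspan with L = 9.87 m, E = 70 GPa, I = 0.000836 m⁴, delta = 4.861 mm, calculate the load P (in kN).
Model: a simply supported beam with a point load P at midspan, so delta = (P·L^3) / (48·E·I).
Solve for P: P = (48·delta·E·I) / L^3.
Convert to SI units:
  E = 70 GPa = 7 × 10¹⁰ Pa
  delta = 4.861 mm = 0.004861 m
Substitute:
  P = (48 × 0.004861 × (7 × 10¹⁰) × 0.000836) / 9.87^3
  P = 14200 N
Convert: P = 14200 N = 14.2 kN
Final answer: P = 14.2 kN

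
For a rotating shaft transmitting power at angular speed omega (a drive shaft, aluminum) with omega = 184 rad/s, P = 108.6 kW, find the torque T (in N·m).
Model: a rotating shaft transmitting power at angular speed omega, so P = T·omega.
Solve for T: T = P / omega.
Convert to SI units:
  P = 108.6 kW = 108600 W
Substitute:
  T = 108600 / 184
  T = 590.2 N·m
Final answer: T = 590.2 N·m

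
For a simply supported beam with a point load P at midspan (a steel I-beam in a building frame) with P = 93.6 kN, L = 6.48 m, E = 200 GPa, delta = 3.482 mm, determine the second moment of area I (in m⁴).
Model: a simply supported beam with a point load P at midspan, so delta = (P·L^3) / (48·E·I).
Solve for I: I = (P·L^3) / (48·delta·E).
Convert to SI units:
  P = 93.6 kN = 93600 N
  E = 200 GPa = 2 × 10¹¹ Pa
  delta = 3.482 mm = 0.003482 m
Substitute:
  I = (93600 × 6.48^3) / (48 × 0.003482 × (2 × 10¹¹))
  I = 0.0007619 m⁴
Final answer: I = 0.0007619 m⁴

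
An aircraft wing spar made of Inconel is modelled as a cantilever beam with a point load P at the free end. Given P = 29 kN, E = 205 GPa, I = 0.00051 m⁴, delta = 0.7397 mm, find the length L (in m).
Model: a cantilever beam with a point load P at the free end, so delta = (P·L^3) / (3·E·I).
Solve for L: L = ((3·delta·E·I) / P)^(1/3).
Convert to SI units:
  P = 29 kN = 29000 N
  E = 205 GPa = 2.05 × 10¹¹ Pa
  delta = 0.7397 mm = 0.0007397 m
Substitute:
  L = ((3 × 0.0007397 × (2.05 × 10¹¹) × 0.00051) / 29000)^(1/3)
  L = 2 m
Final answer: L = 2 m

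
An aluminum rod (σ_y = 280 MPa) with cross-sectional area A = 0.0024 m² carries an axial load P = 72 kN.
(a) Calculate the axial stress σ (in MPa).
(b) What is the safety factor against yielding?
(a) Axial stress σ = P/A. Convert P = 72 kN = 72000 N.
  σ = 72000 / 0.0024 = 3 × 10⁷ Pa = 30 MPa
(b) Safety factor SF = σ_y/σ = 280 / 30 = 9.333
Final answer: (a) σ = 30 MPa, (b) SF = 9.333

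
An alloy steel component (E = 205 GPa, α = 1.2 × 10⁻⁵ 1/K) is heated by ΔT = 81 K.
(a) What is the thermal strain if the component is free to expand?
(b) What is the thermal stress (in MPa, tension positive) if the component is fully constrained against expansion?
(a) Free thermal strain ε_th = α·ΔT = (1.2 × 10⁻⁵) × 81 = 0.000972
(b) Fully constrained, the expansion is suppressed, so σ = -E·α·ΔT. Convert E = 205 GPa = 2.05 × 10¹¹ Pa.
  σ = -(2.05 × 10¹¹) × (1.2 × 10⁻⁵) × 81 = -1.993 × 10⁸ Pa = -199.3 MPa (compressive)
Final answer: (a) ε_th = 0.000972, (b) σ = -199.3 MPa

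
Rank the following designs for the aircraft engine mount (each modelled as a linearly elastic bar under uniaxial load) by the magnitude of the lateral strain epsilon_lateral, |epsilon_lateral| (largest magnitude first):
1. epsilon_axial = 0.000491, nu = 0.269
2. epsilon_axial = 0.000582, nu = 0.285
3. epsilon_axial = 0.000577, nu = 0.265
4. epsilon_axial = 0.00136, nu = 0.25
Model: a linearly elastic bar under uniaxial load, so epsilon_lateral = -nu·epsilon_axial (SI units).
  Case 1: epsilon_lateral = -(0.269 × 0.000491) = -0.0001321
  Case 2: epsilon_lateral = -(0.285 × 0.000582) = -0.0001659
  Case 3: epsilon_lateral = -(0.265 × 0.000577) = -0.0001529
  Case 4: epsilon_lateral = -(0.25 × 0.00136) = -0.00034
Ordering by |epsilon_lateral|: 0.00034 (case 4) > 0.0001659 (case 2) > 0.0001529 (case 3) > 0.0001321 (case 1)
Final answer: 4, 2, 3, 1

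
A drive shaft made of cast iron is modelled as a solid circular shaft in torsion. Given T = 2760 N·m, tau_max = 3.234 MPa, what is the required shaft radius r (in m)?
Model: a solid circular shaft in torsion, so tau_max = (2·T) / (π·r^3).
Solve for r: r = ((2·T) / (π·tau_max))^(1/3).
Convert to SI units:
  tau_max = 3.234 MPa = 3.234 × 10⁶ Pa
Substitute:
  r = ((2 × 2760) / (π × (3.234 × 10⁶)))^(1/3)
  r = 0.0816 m
Final answer: r = 0.0816 m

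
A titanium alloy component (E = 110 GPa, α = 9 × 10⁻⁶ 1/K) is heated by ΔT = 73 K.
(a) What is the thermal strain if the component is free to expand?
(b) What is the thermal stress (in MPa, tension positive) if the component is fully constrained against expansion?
(a) Free thermal strain ε_th = α·ΔT = (9 × 10⁻⁶) × 73 = 0.000657
(b) Fully constrained, the expansion is suppressed, so σ = -E·α·ΔT. Convert E = 110 GPa = 1.1 × 10¹¹ Pa.
  σ = -(1.1 × 10¹¹) × (9 × 10⁻⁶) × 73 = -7.227 × 10⁷ Pa = -72.27 MPa (compressive)
Final answer: (a) ε_th = 0.000657, (b) σ = -72.27 MPa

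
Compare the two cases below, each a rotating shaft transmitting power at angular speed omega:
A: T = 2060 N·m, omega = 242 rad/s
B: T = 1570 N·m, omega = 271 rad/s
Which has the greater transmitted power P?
Model: a rotating shaft transmitting power at angular speed omega, so P = T·omega (SI units).
  A: P = 2060 × 242 = 498500 W = 498.5 kW
  B: P = 1570 × 271 = 425500 W = 425.5 kW
498.5 kW > 425.5 kW, so A is larger.
Final answer: A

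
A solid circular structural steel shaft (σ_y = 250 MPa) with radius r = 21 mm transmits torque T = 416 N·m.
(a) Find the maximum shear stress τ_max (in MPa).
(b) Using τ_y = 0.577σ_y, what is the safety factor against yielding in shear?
(a) For a solid circular shaft, τ_max = T·r/J with J = π·r^4/2, i.e. τ_max = 2·T / (π·r^3). Convert r = 21 mm = 0.021 m.
  τ_max = (2 × 416) / (π × 0.021^3) = 2.86 × 10⁷ Pa = 28.6 MPa
(b) τ_y = 0.577 × 250 = 144.25 MPa
  SF = τ_y/τ_max = 144.25 / 28.6 = 5.044
Final answer: (a) τ_max = 28.6 MPa, (b) SF = 5.044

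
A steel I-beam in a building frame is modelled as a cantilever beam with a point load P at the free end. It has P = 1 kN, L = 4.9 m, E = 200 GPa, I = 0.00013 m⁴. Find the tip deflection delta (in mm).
Model: a cantilever beam with a point load P at the free end, so delta = (P·L^3) / (3·E·I).
Convert to SI units:
  P = 1 kN = 1000 N
  E = 200 GPa = 2 × 10¹¹ Pa
Substitute:
  delta = (1000 × 4.9^3) / (3 × (2 × 10¹¹) × 0.00013)
  delta = 0.001508 m
Convert: delta = 0.001508 m = 1.508 mm
Final answer: delta = 1.508 mm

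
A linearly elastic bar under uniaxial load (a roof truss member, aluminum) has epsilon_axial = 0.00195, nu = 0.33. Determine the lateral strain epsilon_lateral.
Model: a linearly elastic bar under uniaxial load, so epsilon_lateral = -nu·epsilon_axial.
Substitute:
  epsilon_lateral = -(0.33 × 0.00195)
  epsilon_lateral = -0.0006435
Final answer: epsilon_lateral = -0.0006435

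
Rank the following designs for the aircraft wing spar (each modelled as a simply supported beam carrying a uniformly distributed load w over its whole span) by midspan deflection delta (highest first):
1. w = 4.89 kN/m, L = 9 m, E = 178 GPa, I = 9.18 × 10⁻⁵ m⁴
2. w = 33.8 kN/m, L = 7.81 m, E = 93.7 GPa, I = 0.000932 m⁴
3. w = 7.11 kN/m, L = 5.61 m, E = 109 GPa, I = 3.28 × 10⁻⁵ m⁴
Model: a simply supported beam carrying a uniformly distributed load w over its whole span, so delta = (5·w·L^4) / (384·E·I) (SI units).
  Case 1: delta = (5 × 4890 × 9^4) / (384 × (1.78 × 10¹¹) × (9.18 × 10⁻⁵)) = 0.02557 m = 25.57 mm
  Case 2: delta = (5 × 33800 × 7.81^4) / (384 × (9.37 × 10¹⁰) × 0.000932) = 0.01875 m = 18.75 mm
  Case 3: delta = (5 × 7110 × 5.61^4) / (384 × (1.09 × 10¹¹) × (3.28 × 10⁻⁵)) = 0.02565 m = 25.65 mm
Ordering: 25.65 mm (case 3) > 25.57 mm (case 1) > 18.75 mm (case 2)
Final answer: 3, 1, 2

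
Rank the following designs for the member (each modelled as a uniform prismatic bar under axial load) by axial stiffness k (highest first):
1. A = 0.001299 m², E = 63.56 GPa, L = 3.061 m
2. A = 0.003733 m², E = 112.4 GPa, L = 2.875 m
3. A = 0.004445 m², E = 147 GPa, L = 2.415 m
Model: a uniform prismatic bar under axial load, so k = (A·E) / L (SI units).
  Case 1: k = (0.001299 × (6.356 × 10¹⁰)) / 3.061 = 2.697 × 10⁷ N/m = 26.97 MN/m
  Case 2: k = (0.003733 × (1.124 × 10¹¹)) / 2.875 = 1.459 × 10⁸ N/m = 145.9 MN/m
  Case 3: k = (0.004445 × (1.47 × 10¹¹)) / 2.415 = 2.706 × 10⁸ N/m = 270.6 MN/m
Ordering: 270.6 MN/m (case 3) > 145.9 MN/m (case 2) > 26.97 MN/m (case 1)
Final answer: 3, 2, 1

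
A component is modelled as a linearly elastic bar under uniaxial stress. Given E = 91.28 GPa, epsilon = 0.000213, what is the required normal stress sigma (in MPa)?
Model: a linearly elastic bar under uniaxial stress, so epsilon = sigma / E.
Solve for sigma: sigma = epsilon·E.
Convert to SI units:
  E = 91.28 GPa = 9.128 × 10¹⁰ Pa
Substitute:
  sigma = 0.000213 × (9.128 × 10¹⁰)
  sigma = 1.944 × 10⁷ Pa
Convert: sigma = 1.944 × 10⁷ Pa = 19.44 MPa
Final answer: sigma = 19.44 MPa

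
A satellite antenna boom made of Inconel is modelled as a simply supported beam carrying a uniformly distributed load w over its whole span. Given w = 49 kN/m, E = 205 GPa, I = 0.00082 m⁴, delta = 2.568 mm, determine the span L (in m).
Model: a simply supported beam carrying a uniformly distributed load w over its whole span, so delta = (5·w·L^4) / (384·E·I).
Solve for L: L = ((384·delta·E·I) / (5·w))^(1/4).
Convert to SI units:
  w = 49 kN/m = 49000 N/m
  E = 205 GPa = 2.05 × 10¹¹ Pa
  delta = 2.568 mm = 0.002568 m
Substitute:
  L = ((384 × 0.002568 × (2.05 × 10¹¹) × 0.00082) / (5 × 49000))^(1/4)
  L = 5.1 m
Final answer: L = 5.1 m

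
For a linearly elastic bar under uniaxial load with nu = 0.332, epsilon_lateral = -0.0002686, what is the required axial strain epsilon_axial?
Model: a linearly elastic bar under uniaxial load, so epsilon_lateral = -nu·epsilon_axial.
Solve for epsilon_axial: epsilon_axial = -epsilon_lateral / nu.
Substitute:
  epsilon_axial = -(-0.0002686) / 0.332
  epsilon_axial = 0.000809
Final answer: epsilon_axial = 0.000809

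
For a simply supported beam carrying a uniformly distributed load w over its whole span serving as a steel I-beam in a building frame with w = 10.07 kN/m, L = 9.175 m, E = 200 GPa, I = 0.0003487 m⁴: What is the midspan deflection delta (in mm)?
Model: a simply supported beam carrying a uniformly distributed load w over its whole span, so delta = (5·w·L^4) / (384·E·I).
Convert to SI units:
  w = 10.07 kN/m = 10070 N/m
  E = 200 GPa = 2 × 10¹¹ Pa
Substitute:
  delta = (5 × 10070 × 9.175^4) / (384 × (2 × 10¹¹) × 0.0003487)
  delta = 0.01332 m
Convert: delta = 0.01332 m = 13.32 mm
Final answer: delta = 13.32 mm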